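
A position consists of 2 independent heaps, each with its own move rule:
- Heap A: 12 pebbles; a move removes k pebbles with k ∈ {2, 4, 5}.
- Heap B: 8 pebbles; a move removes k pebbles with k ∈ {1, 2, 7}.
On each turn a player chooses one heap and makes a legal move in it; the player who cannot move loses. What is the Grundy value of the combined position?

For heap A, compute g(0), g(1), … with moves {2, 4, 5}:
g(0) = mex{} = 0
g(1) = mex{} = 0
g(2) = mex{0} = 1
g(3) = mex{0} = 1
g(4) = mex{0,1} = 2
g(5) = mex{0,1} = 2
g(6) = mex{0,1,2} = 3
g(7) = mex{1,2} = 0
g(8) = mex{1,2,3} = 0
g(9) = mex{0,2} = 1
g(10) = mex{0,2,3} = 1
g(11) = mex{0,1,3} = 2
g(12) = mex{0,1} = 2
So g(12) = 2.
For heap B, compute g(0), g(1), … with moves {1, 2, 7}:
k:     0  1  2  3  4  5  6  7  8
g(k):  0  1  2  0  1  2  0  1  2
So g(8) = 2.
The value of a disjunctive sum is the nim-sum of the parts.
Combined value = 2 XOR 2 = 0.

0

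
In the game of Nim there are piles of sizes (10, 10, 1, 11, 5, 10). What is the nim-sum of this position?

5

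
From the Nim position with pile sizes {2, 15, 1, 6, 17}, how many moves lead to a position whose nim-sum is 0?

1

Compute the nim-sum pairwise:
2 XOR 15 = 13
13 XOR 1 = 12
12 XOR 6 = 10
10 XOR 17 = 27
The overall nim-sum is X = 27. A pile of size p has a winning move iff p XOR X < p (reduce it to p XOR X).
  2: 2 XOR 27 = 25 ≥ 2 — no move.
  15: 15 XOR 27 = 20 ≥ 15 — no move.
  1: 1 XOR 27 = 26 ≥ 1 — no move.
  6: 6 XOR 27 = 29 ≥ 6 — no move.
  17: 17 XOR 27 = 10 < 17 — winning move (to 10).
That gives 1 winning move.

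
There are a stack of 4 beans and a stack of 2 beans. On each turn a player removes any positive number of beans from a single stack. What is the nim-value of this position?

In binary:
  100  (4)
  010  (2)
  ---
  110  (6)

6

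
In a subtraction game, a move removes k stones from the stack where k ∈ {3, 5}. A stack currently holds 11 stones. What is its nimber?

1

Build the Grundy sequence with g(k) = mex{g(k−s) : s ∈ {3, 5}, s ≤ k}:
k:     0  1  2  3  4  5  6  7  8  9 10 11
g(k):  0  0  0  1  1  1  2  2  0  0  0  1
So g(11) = 1.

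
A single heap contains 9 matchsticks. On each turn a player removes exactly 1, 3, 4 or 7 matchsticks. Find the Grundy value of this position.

Build the Grundy sequence with g(k) = mex{g(k−s) : s ∈ {1, 3, 4, 7}, s ≤ k}:
k:     0  1  2  3  4  5  6  7  8  9
g(k):  0  1  0  1  2  3  2  3  0  1
So g(9) = 1.

1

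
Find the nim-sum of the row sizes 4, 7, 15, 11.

7

Compute the nim-sum pairwise:
4 ^ 7 = 3
3 ^ 15 = 12
12 ^ 11 = 7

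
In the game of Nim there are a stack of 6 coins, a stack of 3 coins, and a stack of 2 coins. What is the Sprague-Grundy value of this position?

7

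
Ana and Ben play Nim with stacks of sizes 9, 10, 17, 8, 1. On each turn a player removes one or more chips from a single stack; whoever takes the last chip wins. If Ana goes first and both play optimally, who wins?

Ana wins

Write each in binary and XOR column by column:
  01001  (9)
  01010  (10)
  10001  (17)
  01000  (8)
  00001  (1)
  -----
  11011  (27)
The nim-sum is 27 ≠ 0, so this is an N-position: the player to move can win; Ana has a winning move.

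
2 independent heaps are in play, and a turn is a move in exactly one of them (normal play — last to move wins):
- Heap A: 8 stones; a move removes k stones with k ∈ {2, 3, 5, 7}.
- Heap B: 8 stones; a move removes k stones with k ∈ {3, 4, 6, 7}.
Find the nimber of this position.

For heap A, compute g(0), g(1), … with moves {2, 3, 5, 7}:
k:     0  1  2  3  4  5  6  7  8
g(k):  0  0  1  1  2  2  3  3  4
So g(8) = 4.
Build the Grundy sequence for heap B with g(k) = mex{g(k−s) : s ∈ {3, 4, 6, 7}, s ≤ k}:
g(0) = mex{} = 0
g(1) = mex{} = 0
g(2) = mex{} = 0
g(3) = mex{0} = 1
g(4) = mex{0} = 1
g(5) = mex{0} = 1
g(6) = mex{0,1} = 2
g(7) = mex{0,1} = 2
g(8) = mex{0,1} = 2
So g(8) = 2.
The value of a disjunctive sum is the nim-sum of the parts.
Combined value = 4 XOR 2 = 6.

6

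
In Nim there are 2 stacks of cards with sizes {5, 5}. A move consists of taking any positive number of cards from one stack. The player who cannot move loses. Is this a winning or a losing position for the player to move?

Nim-sum: 5 ^ 5 = 0.
The nim-sum is 0, so this is a P-position: the player to move is in a losing position under optimal play.

Losing position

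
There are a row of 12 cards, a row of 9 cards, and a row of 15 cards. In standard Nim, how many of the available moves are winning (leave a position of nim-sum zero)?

3

In binary:
  1100  (12)
  1001  (9)
  1111  (15)
  ----
  1010  (10)
The overall nim-sum is X = 10. A row of size p has a winning move iff p XOR X < p (reduce it to p XOR X).
  12: 12 XOR 10 = 6 < 12 — winning move (to 6).
  9: 9 XOR 10 = 3 < 9 — winning move (to 3).
  15: 15 XOR 10 = 5 < 15 — winning move (to 5).
That gives 3 winning moves.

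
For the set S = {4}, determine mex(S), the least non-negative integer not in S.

0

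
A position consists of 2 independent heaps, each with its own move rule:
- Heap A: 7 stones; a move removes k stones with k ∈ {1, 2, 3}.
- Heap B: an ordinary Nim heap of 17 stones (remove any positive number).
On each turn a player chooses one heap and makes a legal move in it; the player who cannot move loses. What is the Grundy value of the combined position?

For heap A, compute g(0), g(1), … with moves {1, 2, 3}:
g(0) = mex{} = 0
g(1) = mex{0} = 1
g(2) = mex{0,1} = 2
g(3) = mex{0,1,2} = 3
g(4) = mex{1,2,3} = 0
g(5) = mex{0,2,3} = 1
g(6) = mex{0,1,3} = 2
g(7) = mex{0,1,2} = 3
So g(7) = 3.
Heap B is a plain Nim heap of size 17, so its Grundy value is 17.
The value of a disjunctive sum is the nim-sum of the parts.
Combined value = 3 XOR 17 = 18.

18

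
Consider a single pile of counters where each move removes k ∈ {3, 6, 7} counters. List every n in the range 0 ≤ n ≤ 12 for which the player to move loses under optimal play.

Grundy values for subtraction set {3, 6, 7}:
k:     0  1  2  3  4  5  6  7  8  9 10 11 12
g(k):  0  0  0  1  1  1  2  2  2  3  0  0  0
The P-positions (g = 0) in 0..12 are 0, 1, 2, 10, 11, 12.

0, 1, 2, 10, 11, 12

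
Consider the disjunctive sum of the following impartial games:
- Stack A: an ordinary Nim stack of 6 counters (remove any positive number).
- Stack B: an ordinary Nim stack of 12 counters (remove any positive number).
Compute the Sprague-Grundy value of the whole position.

10

Stack A is a plain Nim stack of size 6, so its Grundy value is 6.
Stack B is a plain Nim stack of size 12, so its Grundy value is 12.
By the Sprague-Grundy theorem, the Grundy value of a sum of independent games is the XOR of the component values.
Combined value = 6 ⊕ 12 = 10.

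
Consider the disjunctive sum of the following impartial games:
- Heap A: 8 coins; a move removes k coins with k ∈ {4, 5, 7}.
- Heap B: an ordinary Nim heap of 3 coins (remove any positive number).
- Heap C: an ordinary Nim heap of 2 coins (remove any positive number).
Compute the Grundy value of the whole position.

For heap A, compute g(0), g(1), … with moves {4, 5, 7}:
k:     0  1  2  3  4  5  6  7  8
g(k):  0  0  0  0  1  1  1  1  2
So g(8) = 2.
Heap B is a plain Nim heap of size 3, so its Grundy value is 3.
Heap C is a plain Nim heap of size 2, so its Grundy value is 2.
By the Sprague-Grundy theorem, the Grundy value of a sum of independent games is the XOR of the component values.
Combined value = 2 XOR 3 XOR 2 = 3.

3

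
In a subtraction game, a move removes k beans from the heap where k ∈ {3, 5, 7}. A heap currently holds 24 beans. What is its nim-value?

Build the Grundy sequence with g(k) = mex{g(k−s) : s ∈ {3, 5, 7}, s ≤ k}:
k:     0  1  2  3  4  5  6  7  8  9 10 11 12 13 14 15 16 17 18 19 20 21 22 23 24
g(k):  0  0  0  1  1  1  2  2  2  3  0  0  0  1  1  1  2  2  2  3  0  0  0  1  1
So g(24) = 1.

1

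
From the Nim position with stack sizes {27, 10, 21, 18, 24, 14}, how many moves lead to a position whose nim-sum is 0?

0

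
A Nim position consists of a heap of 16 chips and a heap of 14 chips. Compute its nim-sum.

30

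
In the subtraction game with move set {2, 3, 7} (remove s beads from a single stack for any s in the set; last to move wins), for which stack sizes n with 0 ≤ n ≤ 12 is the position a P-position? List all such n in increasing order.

Build the Grundy sequence with g(k) = mex{g(k−s) : s ∈ {2, 3, 7}, s ≤ k}:
k:     0  1  2  3  4  5  6  7  8  9 10 11 12
g(k):  0  0  1  1  2  0  0  1  1  2  0  0  1
The P-positions (g = 0) in 0..12 are 0, 1, 5, 6, 10, 11.

0, 1, 5, 6, 10, 11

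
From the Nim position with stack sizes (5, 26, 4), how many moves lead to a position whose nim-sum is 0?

Bitwise XOR of the heap sizes:
  00101  (5)
  11010  (26)
  00100  (4)
  -----
  11011  (27)
The overall nim-sum is X = 27. A stack of size p has a winning move iff p XOR X < p (reduce it to p XOR X).
  5: 5 XOR 27 = 30 ≥ 5 — no move.
  26: 26 XOR 27 = 1 < 26 — winning move (to 1).
  4: 4 XOR 27 = 31 ≥ 4 — no move.
That gives 1 winning move.

1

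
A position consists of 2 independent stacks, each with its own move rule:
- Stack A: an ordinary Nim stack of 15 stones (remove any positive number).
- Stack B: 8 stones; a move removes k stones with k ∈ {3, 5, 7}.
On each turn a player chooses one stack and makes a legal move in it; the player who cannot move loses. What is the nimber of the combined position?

13

Stack A is a plain Nim stack of size 15, so its Grundy value is 15.
Build the Grundy sequence for stack B with g(k) = mex{g(k−s) : s ∈ {3, 5, 7}, s ≤ k}:
k:     0  1  2  3  4  5  6  7  8
g(k):  0  0  0  1  1  1  2  2  2
So g(8) = 2.
By the Sprague-Grundy theorem, the Grundy value of a sum of independent games is the XOR of the component values.
Combined value = 15 XOR 2 = 13.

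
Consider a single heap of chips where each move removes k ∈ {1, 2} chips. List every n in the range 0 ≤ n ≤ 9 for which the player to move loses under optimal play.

0, 3, 6, 9

Grundy values for subtraction set {1, 2}:
k:     0  1  2  3  4  5  6  7  8  9
g(k):  0  1  2  0  1  2  0  1  2  0
The P-positions (g = 0) in 0..9 are 0, 3, 6, 9.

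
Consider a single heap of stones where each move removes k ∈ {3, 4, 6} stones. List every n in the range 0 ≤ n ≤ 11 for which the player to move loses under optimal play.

0, 1, 2, 9, 10, 11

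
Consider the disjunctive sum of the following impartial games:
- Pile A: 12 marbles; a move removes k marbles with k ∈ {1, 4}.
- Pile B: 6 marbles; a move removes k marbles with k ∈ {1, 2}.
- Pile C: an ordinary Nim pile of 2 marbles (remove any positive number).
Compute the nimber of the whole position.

2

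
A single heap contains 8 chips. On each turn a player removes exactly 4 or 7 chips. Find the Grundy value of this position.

Compute g(0), g(1), … for moves {4, 7}:
k:     0  1  2  3  4  5  6  7  8
g(k):  0  0  0  0  1  1  1  1  2
So g(8) = 2.

2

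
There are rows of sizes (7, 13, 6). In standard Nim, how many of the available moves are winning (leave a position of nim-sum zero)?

1

Nim-sum: 7 ^ 13 ^ 6 = 12.
The overall nim-sum is X = 12. A row of size p has a winning move iff p XOR X < p (reduce it to p XOR X).
  7: 7 XOR 12 = 11 ≥ 7 — no move.
  13: 13 XOR 12 = 1 < 13 — winning move (to 1).
  6: 6 XOR 12 = 10 ≥ 6 — no move.
That gives 1 winning move.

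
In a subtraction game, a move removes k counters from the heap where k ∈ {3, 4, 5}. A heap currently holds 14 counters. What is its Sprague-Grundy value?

2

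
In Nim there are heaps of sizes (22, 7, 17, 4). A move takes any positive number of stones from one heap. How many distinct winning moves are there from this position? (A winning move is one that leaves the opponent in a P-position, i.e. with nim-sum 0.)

3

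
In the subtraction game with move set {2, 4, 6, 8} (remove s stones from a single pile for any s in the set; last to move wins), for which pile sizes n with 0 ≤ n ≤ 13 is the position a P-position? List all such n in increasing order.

Build the Grundy sequence with g(k) = mex{g(k−s) : s ∈ {2, 4, 6, 8}, s ≤ k}:
g(0) = mex{} = 0
g(1) = mex{} = 0
g(2) = mex{0} = 1
g(3) = mex{0} = 1
g(4) = mex{0,1} = 2
g(5) = mex{0,1} = 2
g(6) = mex{0,1,2} = 3
g(7) = mex{0,1,2} = 3
g(8) = mex{0,1,2,3} = 4
g(9) = mex{0,1,2,3} = 4
g(10) = mex{1,2,3,4} = 0
g(11) = mex{1,2,3,4} = 0
g(12) = mex{0,2,3,4} = 1
g(13) = mex{0,2,3,4} = 1
The P-positions (g = 0) in 0..13 are 0, 1, 10, 11.

0, 1, 10, 11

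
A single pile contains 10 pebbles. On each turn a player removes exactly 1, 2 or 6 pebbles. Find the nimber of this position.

0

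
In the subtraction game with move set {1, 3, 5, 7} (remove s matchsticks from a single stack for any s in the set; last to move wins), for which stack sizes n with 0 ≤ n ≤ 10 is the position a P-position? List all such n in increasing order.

0, 2, 4, 6, 8, 10

Grundy values for subtraction set {1, 3, 5, 7}:
k:     0  1  2  3  4  5  6  7  8  9 10
g(k):  0  1  0  1  0  1  0  1  0  1  0
The P-positions (g = 0) in 0..10 are 0, 2, 4, 6, 8, 10.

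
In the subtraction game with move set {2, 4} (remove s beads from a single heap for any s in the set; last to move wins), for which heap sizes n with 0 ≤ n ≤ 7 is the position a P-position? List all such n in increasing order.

0, 1, 6, 7

Compute g(0), g(1), … for moves {2, 4}:
g(0) = mex{} = 0
g(1) = mex{} = 0
g(2) = mex{0} = 1
g(3) = mex{0} = 1
g(4) = mex{0,1} = 2
g(5) = mex{0,1} = 2
g(6) = mex{1,2} = 0
g(7) = mex{1,2} = 0
The P-positions (g = 0) in 0..7 are 0, 1, 6, 7.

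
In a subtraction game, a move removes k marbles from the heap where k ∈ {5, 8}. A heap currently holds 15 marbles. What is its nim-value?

Build the Grundy sequence with g(k) = mex{g(k−s) : s ∈ {5, 8}, s ≤ k}:
k:     0  1  2  3  4  5  6  7  8  9 10 11 12 13 14 15
g(k):  0  0  0  0  0  1  1  1  1  1  2  2  2  0  0  0
So g(15) = 0.

0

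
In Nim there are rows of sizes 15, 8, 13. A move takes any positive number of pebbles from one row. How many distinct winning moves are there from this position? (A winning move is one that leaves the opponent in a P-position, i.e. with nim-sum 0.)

3

Nim-sum: 15 ^ 8 ^ 13 = 10.
The overall nim-sum is X = 10. A row of size p has a winning move iff p XOR X < p (reduce it to p XOR X).
  15: 15 XOR 10 = 5 < 15 — winning move (to 5).
  8: 8 XOR 10 = 2 < 8 — winning move (to 2).
  13: 13 XOR 10 = 7 < 13 — winning move (to 7).
That gives 3 winning moves.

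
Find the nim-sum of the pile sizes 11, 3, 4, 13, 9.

Bitwise XOR of the heap sizes:
  1011  (11)
  0011  (3)
  0100  (4)
  1101  (13)
  1001  (9)
  ----
  1000  (8)

8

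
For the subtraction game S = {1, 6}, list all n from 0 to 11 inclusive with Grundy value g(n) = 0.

0, 2, 4, 7, 9, 11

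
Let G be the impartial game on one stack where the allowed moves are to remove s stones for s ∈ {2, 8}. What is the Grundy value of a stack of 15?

0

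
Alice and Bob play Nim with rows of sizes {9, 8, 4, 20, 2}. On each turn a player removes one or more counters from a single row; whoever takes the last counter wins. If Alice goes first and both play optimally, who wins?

Alice wins

Nim-sum: 9 ⊕ 8 ⊕ 4 ⊕ 20 ⊕ 2 = 19.
The nim-sum is 19 ≠ 0, so this is an N-position: the player to move can win; Alice has a winning move.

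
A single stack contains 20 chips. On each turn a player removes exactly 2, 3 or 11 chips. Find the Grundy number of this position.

Grundy values for subtraction set {2, 3, 11}:
k:     0  1  2  3  4  5  6  7  8  9 10 11 12 13 14 15 16 17 18 19 20
g(k):  0  0  1  1  2  0  0  1  1  2  0  3  1  2  0  0  1  1  2  0  0
So g(20) = 0.

0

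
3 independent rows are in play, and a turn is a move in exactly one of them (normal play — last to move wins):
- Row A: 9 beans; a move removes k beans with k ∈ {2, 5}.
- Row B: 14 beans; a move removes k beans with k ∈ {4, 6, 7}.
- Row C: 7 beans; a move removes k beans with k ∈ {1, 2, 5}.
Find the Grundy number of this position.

0

Grundy values for row A (subtraction set {2, 5}):
g(0) = mex{} = 0
g(1) = mex{} = 0
g(2) = mex{0} = 1
g(3) = mex{0} = 1
g(4) = mex{1} = 0
g(5) = mex{0,1} = 2
g(6) = mex{0} = 1
g(7) = mex{1,2} = 0
g(8) = mex{1} = 0
g(9) = mex{0} = 1
So g(9) = 1.
Build the Grundy sequence for row B with g(k) = mex{g(k−s) : s ∈ {4, 6, 7}, s ≤ k}:
g(0) = mex{} = 0
g(1) = mex{} = 0
g(2) = mex{} = 0
g(3) = mex{} = 0
g(4) = mex{0} = 1
g(5) = mex{0} = 1
g(6) = mex{0} = 1
g(7) = mex{0} = 1
g(8) = mex{0,1} = 2
g(9) = mex{0,1} = 2
g(10) = mex{0,1} = 2
g(11) = mex{1} = 0
g(12) = mex{1,2} = 0
g(13) = mex{1,2} = 0
g(14) = mex{1,2} = 0
So g(14) = 0.
Grundy values for row C (subtraction set {1, 2, 5}):
g(0) = mex{} = 0
g(1) = mex{0} = 1
g(2) = mex{0,1} = 2
g(3) = mex{1,2} = 0
g(4) = mex{0,2} = 1
g(5) = mex{0,1} = 2
g(6) = mex{1,2} = 0
g(7) = mex{0,2} = 1
So g(7) = 1.
By the Sprague-Grundy theorem, the Grundy value of a sum of independent games is the XOR of the component values.
Combined value = 1 ⊕ 0 ⊕ 1 = 0.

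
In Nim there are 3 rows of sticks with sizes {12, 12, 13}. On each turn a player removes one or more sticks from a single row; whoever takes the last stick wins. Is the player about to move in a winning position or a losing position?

Bitwise XOR of the heap sizes:
  1100  (12)
  1100  (12)
  1101  (13)
  ----
  1101  (13)
The nim-sum is 13 ≠ 0, so this is an N-position: the player to move can win.

Winning position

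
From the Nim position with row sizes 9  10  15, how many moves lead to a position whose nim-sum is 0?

In binary:
  1001  (9)
  1010  (10)
  1111  (15)
  ----
  1100  (12)
The overall nim-sum is X = 12. A row of size p has a winning move iff p XOR X < p (reduce it to p XOR X).
  9: 9 XOR 12 = 5 < 9 — winning move (to 5).
  10: 10 XOR 12 = 6 < 10 — winning move (to 6).
  15: 15 XOR 12 = 3 < 15 — winning move (to 3).
That gives 3 winning moves.

3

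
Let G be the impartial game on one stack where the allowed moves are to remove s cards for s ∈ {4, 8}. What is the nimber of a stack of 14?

Build the Grundy sequence with g(k) = mex{g(k−s) : s ∈ {4, 8}, s ≤ k}:
k:     0  1  2  3  4  5  6  7  8  9 10 11 12 13 14
g(k):  0  0  0  0  1  1  1  1  2  2  2  2  0  0  0
So g(14) = 0.

0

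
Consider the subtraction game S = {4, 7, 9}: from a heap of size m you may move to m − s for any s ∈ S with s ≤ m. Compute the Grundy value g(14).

Compute g(0), g(1), … for moves {4, 7, 9}:
g(0) = mex{} = 0
g(1) = mex{} = 0
g(2) = mex{} = 0
g(3) = mex{} = 0
g(4) = mex{0} = 1
g(5) = mex{0} = 1
g(6) = mex{0} = 1
g(7) = mex{0} = 1
g(8) = mex{0,1} = 2
g(9) = mex{0,1} = 2
g(10) = mex{0,1} = 2
g(11) = mex{0,1} = 2
g(12) = mex{0,1,2} = 3
g(13) = mex{1,2} = 0
g(14) = mex{1,2} = 0
So g(14) = 0.

0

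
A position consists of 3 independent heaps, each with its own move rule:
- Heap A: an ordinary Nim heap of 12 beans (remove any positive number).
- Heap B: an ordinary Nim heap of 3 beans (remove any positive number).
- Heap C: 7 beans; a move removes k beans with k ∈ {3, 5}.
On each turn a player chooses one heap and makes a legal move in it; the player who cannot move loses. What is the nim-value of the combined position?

13

Heap A is a plain Nim heap of size 12, so its Grundy value is 12.
Heap B is a plain Nim heap of size 3, so its Grundy value is 3.
For heap C, compute g(0), g(1), … with moves {3, 5}:
k:     0  1  2  3  4  5  6  7
g(k):  0  0  0  1  1  1  2  2
So g(7) = 2.
The value of a disjunctive sum is the nim-sum of the parts.
Combined value = 12 ⊕ 3 ⊕ 2 = 13.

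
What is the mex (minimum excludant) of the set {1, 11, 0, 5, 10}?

2

The values 0, 1 are all present; 2 is the first non-negative integer missing from the set.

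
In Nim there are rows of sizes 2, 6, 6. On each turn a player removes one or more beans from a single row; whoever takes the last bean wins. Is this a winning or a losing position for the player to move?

Nim-sum: 2 ^ 6 ^ 6 = 2.
The nim-sum is 2 ≠ 0, so this is an N-position: the player to move can win.

Winning position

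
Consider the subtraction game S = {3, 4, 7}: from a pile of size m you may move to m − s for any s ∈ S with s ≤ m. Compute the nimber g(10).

0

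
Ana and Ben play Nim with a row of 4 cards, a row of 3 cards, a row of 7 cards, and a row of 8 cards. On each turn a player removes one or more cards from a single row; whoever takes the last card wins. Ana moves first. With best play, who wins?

Ana wins

Compute the nim-sum pairwise:
4 XOR 3 = 7
7 XOR 7 = 0
0 XOR 8 = 8
The nim-sum is 8 ≠ 0, so this is an N-position: the player to move can win; Ana has a winning move.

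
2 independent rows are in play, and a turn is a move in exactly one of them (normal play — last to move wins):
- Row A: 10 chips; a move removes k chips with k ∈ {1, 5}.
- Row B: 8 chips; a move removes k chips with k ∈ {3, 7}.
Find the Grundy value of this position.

2

For row A, compute g(0), g(1), … with moves {1, 5}:
k:     0  1  2  3  4  5  6  7  8  9 10
g(k):  0  1  0  1  0  1  0  1  0  1  0
So g(10) = 0.
Build the Grundy sequence for row B with g(k) = mex{g(k−s) : s ∈ {3, 7}, s ≤ k}:
g(0) = mex{} = 0
g(1) = mex{} = 0
g(2) = mex{} = 0
g(3) = mex{0} = 1
g(4) = mex{0} = 1
g(5) = mex{0} = 1
g(6) = mex{1} = 0
g(7) = mex{0,1} = 2
g(8) = mex{0,1} = 2
So g(8) = 2.
By the Sprague-Grundy theorem, the Grundy value of a sum of independent games is the XOR of the component values.
Combined value = 0 ⊕ 2 = 2.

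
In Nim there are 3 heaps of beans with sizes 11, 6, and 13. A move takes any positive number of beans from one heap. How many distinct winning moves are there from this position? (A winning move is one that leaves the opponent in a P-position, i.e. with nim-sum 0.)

0

Compute the nim-sum pairwise:
11 ^ 6 = 13
13 ^ 13 = 0
The nim-sum is already 0, so every move leaves a nonzero nim-sum — there are no winning moves.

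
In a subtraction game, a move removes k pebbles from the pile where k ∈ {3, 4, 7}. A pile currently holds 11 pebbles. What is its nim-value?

0

Compute g(0), g(1), … for moves {3, 4, 7}:
k:     0  1  2  3  4  5  6  7  8  9 10 11
g(k):  0  0  0  1  1  1  2  2  2  3  0  0
So g(11) = 0.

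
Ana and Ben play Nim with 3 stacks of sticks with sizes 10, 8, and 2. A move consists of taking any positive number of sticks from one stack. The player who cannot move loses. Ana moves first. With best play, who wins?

Ben wins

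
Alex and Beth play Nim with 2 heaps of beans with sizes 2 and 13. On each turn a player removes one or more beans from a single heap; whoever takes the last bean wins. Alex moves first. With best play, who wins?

Alex wins

Compute the nim-sum pairwise:
2 XOR 13 = 15
The nim-sum is 15 ≠ 0, so this is an N-position: the player to move can win; Alex has a winning move.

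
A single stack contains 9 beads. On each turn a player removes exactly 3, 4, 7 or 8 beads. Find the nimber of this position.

3

Build the Grundy sequence with g(k) = mex{g(k−s) : s ∈ {3, 4, 7, 8}, s ≤ k}:
g(0) = mex{} = 0
g(1) = mex{} = 0
g(2) = mex{} = 0
g(3) = mex{0} = 1
g(4) = mex{0} = 1
g(5) = mex{0} = 1
g(6) = mex{0,1} = 2
g(7) = mex{0,1} = 2
g(8) = mex{0,1} = 2
g(9) = mex{0,1,2} = 3
So g(9) = 3.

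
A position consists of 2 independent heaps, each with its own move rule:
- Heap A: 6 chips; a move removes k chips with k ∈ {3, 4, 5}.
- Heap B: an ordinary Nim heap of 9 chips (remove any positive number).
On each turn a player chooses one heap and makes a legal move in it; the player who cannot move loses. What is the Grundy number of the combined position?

11

Grundy values for heap A (subtraction set {3, 4, 5}):
g(0) = mex{} = 0
g(1) = mex{} = 0
g(2) = mex{} = 0
g(3) = mex{0} = 1
g(4) = mex{0} = 1
g(5) = mex{0} = 1
g(6) = mex{0,1} = 2
So g(6) = 2.
Heap B is a plain Nim heap of size 9, so its Grundy value is 9.
The value of a disjunctive sum is the nim-sum of the parts.
Combined value = 2 XOR 9 = 11.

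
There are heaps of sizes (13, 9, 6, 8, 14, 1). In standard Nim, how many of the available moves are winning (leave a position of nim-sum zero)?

Write each in binary and XOR column by column:
  1101  (13)
  1001  (9)
  0110  (6)
  1000  (8)
  1110  (14)
  0001  (1)
  ----
  0101  (5)
The overall nim-sum is X = 5. A heap of size p has a winning move iff p XOR X < p (reduce it to p XOR X).
  13: 13 XOR 5 = 8 < 13 — winning move (to 8).
  9: 9 XOR 5 = 12 ≥ 9 — no move.
  6: 6 XOR 5 = 3 < 6 — winning move (to 3).
  8: 8 XOR 5 = 13 ≥ 8 — no move.
  14: 14 XOR 5 = 11 < 14 — winning move (to 11).
  1: 1 XOR 5 = 4 ≥ 1 — no move.
That gives 3 winning moves.

3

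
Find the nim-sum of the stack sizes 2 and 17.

Write each in binary and XOR column by column:
  00010  (2)
  10001  (17)
  -----
  10011  (19)

19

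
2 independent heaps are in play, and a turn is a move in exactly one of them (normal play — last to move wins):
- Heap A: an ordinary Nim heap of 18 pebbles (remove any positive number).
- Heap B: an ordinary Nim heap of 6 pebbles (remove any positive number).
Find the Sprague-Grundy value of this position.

Heap A is a plain Nim heap of size 18, so its Grundy value is 18.
Heap B is a plain Nim heap of size 6, so its Grundy value is 6.
The value of a disjunctive sum is the nim-sum of the parts.
Combined value = 18 ⊕ 6 = 20.

20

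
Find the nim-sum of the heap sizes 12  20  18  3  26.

19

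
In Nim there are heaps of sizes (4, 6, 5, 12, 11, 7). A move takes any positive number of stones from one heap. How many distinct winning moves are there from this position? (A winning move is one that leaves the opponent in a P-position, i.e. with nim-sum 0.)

5

Write each in binary and XOR column by column:
  0100  (4)
  0110  (6)
  0101  (5)
  1100  (12)
  1011  (11)
  0111  (7)
  ----
  0111  (7)
The overall nim-sum is X = 7. A heap of size p has a winning move iff p XOR X < p (reduce it to p XOR X).
  4: 4 XOR 7 = 3 < 4 — winning move (to 3).
  6: 6 XOR 7 = 1 < 6 — winning move (to 1).
  5: 5 XOR 7 = 2 < 5 — winning move (to 2).
  12: 12 XOR 7 = 11 < 12 — winning move (to 11).
  11: 11 XOR 7 = 12 ≥ 11 — no move.
  7: 7 XOR 7 = 0 < 7 — winning move (to 0).
That gives 5 winning moves.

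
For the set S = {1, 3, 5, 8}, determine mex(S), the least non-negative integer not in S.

0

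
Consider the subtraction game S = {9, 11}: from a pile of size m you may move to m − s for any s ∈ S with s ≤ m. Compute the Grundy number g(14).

1

Grundy values for subtraction set {9, 11}:
g(0) = mex{} = 0
g(1) = mex{} = 0
g(2) = mex{} = 0
g(3) = mex{} = 0
g(4) = mex{} = 0
g(5) = mex{} = 0
g(6) = mex{} = 0
g(7) = mex{} = 0
g(8) = mex{} = 0
g(9) = mex{0} = 1
g(10) = mex{0} = 1
g(11) = mex{0} = 1
g(12) = mex{0} = 1
g(13) = mex{0} = 1
g(14) = mex{0} = 1
So g(14) = 1.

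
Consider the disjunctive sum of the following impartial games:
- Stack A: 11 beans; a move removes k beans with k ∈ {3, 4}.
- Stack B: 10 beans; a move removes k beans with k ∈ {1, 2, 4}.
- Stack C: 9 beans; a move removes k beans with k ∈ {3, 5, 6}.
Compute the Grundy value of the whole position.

0

Grundy values for stack A (subtraction set {3, 4}):
g(0) = mex{} = 0
g(1) = mex{} = 0
g(2) = mex{} = 0
g(3) = mex{0} = 1
g(4) = mex{0} = 1
g(5) = mex{0} = 1
g(6) = mex{0,1} = 2
g(7) = mex{1} = 0
g(8) = mex{1} = 0
g(9) = mex{1,2} = 0
g(10) = mex{0,2} = 1
g(11) = mex{0} = 1
So g(11) = 1.
Grundy values for stack B (subtraction set {1, 2, 4}):
k:     0  1  2  3  4  5  6  7  8  9 10
g(k):  0  1  2  0  1  2  0  1  2  0  1
So g(10) = 1.
For stack C, compute g(0), g(1), … with moves {3, 5, 6}:
g(0) = mex{} = 0
g(1) = mex{} = 0
g(2) = mex{} = 0
g(3) = mex{0} = 1
g(4) = mex{0} = 1
g(5) = mex{0} = 1
g(6) = mex{0,1} = 2
g(7) = mex{0,1} = 2
g(8) = mex{0,1} = 2
g(9) = mex{1,2} = 0
So g(9) = 0.
By the Sprague-Grundy theorem, the Grundy value of a sum of independent games is the XOR of the component values.
Combined value = 1 XOR 1 XOR 0 = 0.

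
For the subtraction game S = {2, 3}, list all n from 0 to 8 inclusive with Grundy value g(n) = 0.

0, 1, 5, 6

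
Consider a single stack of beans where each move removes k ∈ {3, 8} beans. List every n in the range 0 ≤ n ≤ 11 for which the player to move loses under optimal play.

0, 1, 2, 6, 7, 11

Compute g(0), g(1), … for moves {3, 8}:
g(0) = mex{} = 0
g(1) = mex{} = 0
g(2) = mex{} = 0
g(3) = mex{0} = 1
g(4) = mex{0} = 1
g(5) = mex{0} = 1
g(6) = mex{1} = 0
g(7) = mex{1} = 0
g(8) = mex{0,1} = 2
g(9) = mex{0} = 1
g(10) = mex{0} = 1
g(11) = mex{1,2} = 0
The P-positions (g = 0) in 0..11 are 0, 1, 2, 6, 7, 11.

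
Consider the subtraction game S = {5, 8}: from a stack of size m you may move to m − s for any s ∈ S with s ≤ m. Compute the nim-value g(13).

0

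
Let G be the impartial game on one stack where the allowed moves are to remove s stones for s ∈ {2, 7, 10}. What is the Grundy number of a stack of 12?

Grundy values for subtraction set {2, 7, 10}:
g(0) = mex{} = 0
g(1) = mex{} = 0
g(2) = mex{0} = 1
g(3) = mex{0} = 1
g(4) = mex{1} = 0
g(5) = mex{1} = 0
g(6) = mex{0} = 1
g(7) = mex{0} = 1
g(8) = mex{0,1} = 2
g(9) = mex{1} = 0
g(10) = mex{0,1,2} = 3
g(11) = mex{0} = 1
g(12) = mex{0,1,3} = 2
So g(12) = 2.

2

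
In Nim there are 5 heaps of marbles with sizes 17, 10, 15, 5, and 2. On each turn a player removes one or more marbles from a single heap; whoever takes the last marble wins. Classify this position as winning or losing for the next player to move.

Winning position

Nim-sum: 17 ⊕ 10 ⊕ 15 ⊕ 5 ⊕ 2 = 19.
The nim-sum is 19 ≠ 0, so this is an N-position: the player to move can win.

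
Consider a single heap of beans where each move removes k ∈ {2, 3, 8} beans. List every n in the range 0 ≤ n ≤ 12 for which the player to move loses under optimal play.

0, 1, 5, 6, 10, 11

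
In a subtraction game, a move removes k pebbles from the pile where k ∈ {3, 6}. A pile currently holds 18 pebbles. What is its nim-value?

Grundy values for subtraction set {3, 6}:
k:     0  1  2  3  4  5  6  7  8  9 10 11 12 13 14 15 16 17 18
g(k):  0  0  0  1  1  1  2  2  2  0  0  0  1  1  1  2  2  2  0
So g(18) = 0.

0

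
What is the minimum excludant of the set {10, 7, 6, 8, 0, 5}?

0 is in the set but 1 is not, so the mex is 1.

1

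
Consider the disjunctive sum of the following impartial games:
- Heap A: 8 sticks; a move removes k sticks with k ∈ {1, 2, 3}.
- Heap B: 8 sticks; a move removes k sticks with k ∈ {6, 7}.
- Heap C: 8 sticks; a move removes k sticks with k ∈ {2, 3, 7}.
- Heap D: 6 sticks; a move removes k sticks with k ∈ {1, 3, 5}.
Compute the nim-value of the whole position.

0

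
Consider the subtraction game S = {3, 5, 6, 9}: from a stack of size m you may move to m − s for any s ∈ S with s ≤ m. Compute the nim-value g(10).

3

Grundy values for subtraction set {3, 5, 6, 9}:
g(0) = mex{} = 0
g(1) = mex{} = 0
g(2) = mex{} = 0
g(3) = mex{0} = 1
g(4) = mex{0} = 1
g(5) = mex{0} = 1
g(6) = mex{0,1} = 2
g(7) = mex{0,1} = 2
g(8) = mex{0,1} = 2
g(9) = mex{0,1,2} = 3
g(10) = mex{0,1,2} = 3
So g(10) = 3.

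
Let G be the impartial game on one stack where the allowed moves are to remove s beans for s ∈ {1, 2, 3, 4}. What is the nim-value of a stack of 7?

Build the Grundy sequence with g(k) = mex{g(k−s) : s ∈ {1, 2, 3, 4}, s ≤ k}:
g(0) = mex{} = 0
g(1) = mex{0} = 1
g(2) = mex{0,1} = 2
g(3) = mex{0,1,2} = 3
g(4) = mex{0,1,2,3} = 4
g(5) = mex{1,2,3,4} = 0
g(6) = mex{0,2,3,4} = 1
g(7) = mex{0,1,3,4} = 2
So g(7) = 2.

2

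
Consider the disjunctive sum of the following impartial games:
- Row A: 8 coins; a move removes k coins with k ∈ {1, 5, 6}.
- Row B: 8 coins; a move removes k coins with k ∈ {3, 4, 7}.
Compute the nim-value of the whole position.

0

Grundy values for row A (subtraction set {1, 5, 6}):
g(0) = mex{} = 0
g(1) = mex{0} = 1
g(2) = mex{1} = 0
g(3) = mex{0} = 1
g(4) = mex{1} = 0
g(5) = mex{0} = 1
g(6) = mex{0,1} = 2
g(7) = mex{0,1,2} = 3
g(8) = mex{0,1,3} = 2
So g(8) = 2.
For row B, compute g(0), g(1), … with moves {3, 4, 7}:
g(0) = mex{} = 0
g(1) = mex{} = 0
g(2) = mex{} = 0
g(3) = mex{0} = 1
g(4) = mex{0} = 1
g(5) = mex{0} = 1
g(6) = mex{0,1} = 2
g(7) = mex{0,1} = 2
g(8) = mex{0,1} = 2
So g(8) = 2.
The value of a disjunctive sum is the nim-sum of the parts.
Combined value = 2 XOR 2 = 0.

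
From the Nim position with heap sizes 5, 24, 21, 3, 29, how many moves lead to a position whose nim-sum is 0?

3

Compute the nim-sum pairwise:
5 XOR 24 = 29
29 XOR 21 = 8
8 XOR 3 = 11
11 XOR 29 = 22
The overall nim-sum is X = 22. A heap of size p has a winning move iff p XOR X < p (reduce it to p XOR X).
  5: 5 XOR 22 = 19 ≥ 5 — no move.
  24: 24 XOR 22 = 14 < 24 — winning move (to 14).
  21: 21 XOR 22 = 3 < 21 — winning move (to 3).
  3: 3 XOR 22 = 21 ≥ 3 — no move.
  29: 29 XOR 22 = 11 < 29 — winning move (to 11).
That gives 3 winning moves.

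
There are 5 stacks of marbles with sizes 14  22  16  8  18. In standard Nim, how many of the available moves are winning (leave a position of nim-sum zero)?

3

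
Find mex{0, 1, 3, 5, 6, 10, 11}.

The values 0, 1 are all present; 2 is the first non-negative integer missing from the set.

2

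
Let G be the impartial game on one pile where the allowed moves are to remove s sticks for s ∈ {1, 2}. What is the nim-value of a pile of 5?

Build the Grundy sequence with g(k) = mex{g(k−s) : s ∈ {1, 2}, s ≤ k}:
g(0) = mex{} = 0
g(1) = mex{0} = 1
g(2) = mex{0,1} = 2
g(3) = mex{1,2} = 0
g(4) = mex{0,2} = 1
g(5) = mex{0,1} = 2
So g(5) = 2.

2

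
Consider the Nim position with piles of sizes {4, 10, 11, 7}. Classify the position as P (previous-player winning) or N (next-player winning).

Compute the nim-sum pairwise:
4 ⊕ 10 = 14
14 ⊕ 11 = 5
5 ⊕ 7 = 2
The nim-sum is 2 ≠ 0, so this is an N-position: the player to move can win.

N-position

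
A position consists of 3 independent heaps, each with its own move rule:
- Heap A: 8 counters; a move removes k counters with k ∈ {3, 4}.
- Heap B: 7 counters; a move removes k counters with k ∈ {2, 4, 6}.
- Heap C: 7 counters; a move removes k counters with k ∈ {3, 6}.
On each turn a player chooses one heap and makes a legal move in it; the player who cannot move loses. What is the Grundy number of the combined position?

1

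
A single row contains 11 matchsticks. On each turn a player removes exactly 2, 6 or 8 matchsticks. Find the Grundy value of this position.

Grundy values for subtraction set {2, 6, 8}:
k:     0  1  2  3  4  5  6  7  8  9 10 11
g(k):  0  0  1  1  0  0  1  1  2  2  3  3
So g(11) = 3.

3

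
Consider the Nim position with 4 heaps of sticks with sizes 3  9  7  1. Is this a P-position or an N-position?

Nim-sum: 3 XOR 9 XOR 7 XOR 1 = 12.
The nim-sum is 12 ≠ 0, so this is an N-position: the player to move can win.

N-position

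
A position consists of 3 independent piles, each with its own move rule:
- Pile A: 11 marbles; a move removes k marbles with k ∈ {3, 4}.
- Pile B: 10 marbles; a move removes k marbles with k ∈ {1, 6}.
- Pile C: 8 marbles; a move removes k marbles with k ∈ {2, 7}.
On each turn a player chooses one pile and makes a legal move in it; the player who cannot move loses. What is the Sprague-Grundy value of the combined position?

2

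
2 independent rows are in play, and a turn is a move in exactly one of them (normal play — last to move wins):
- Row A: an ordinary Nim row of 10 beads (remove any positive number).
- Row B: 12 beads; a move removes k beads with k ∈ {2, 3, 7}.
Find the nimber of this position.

Row A is a plain Nim row of size 10, so its Grundy value is 10.
Grundy values for row B (subtraction set {2, 3, 7}):
g(0) = mex{} = 0
g(1) = mex{} = 0
g(2) = mex{0} = 1
g(3) = mex{0} = 1
g(4) = mex{0,1} = 2
g(5) = mex{1} = 0
g(6) = mex{1,2} = 0
g(7) = mex{0,2} = 1
g(8) = mex{0} = 1
g(9) = mex{0,1} = 2
g(10) = mex{1} = 0
g(11) = mex{1,2} = 0
g(12) = mex{0,2} = 1
So g(12) = 1.
By the Sprague-Grundy theorem, the Grundy value of a sum of independent games is the XOR of the component values.
Combined value = 10 XOR 1 = 11.

11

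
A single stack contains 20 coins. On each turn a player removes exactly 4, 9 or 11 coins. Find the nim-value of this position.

Compute g(0), g(1), … for moves {4, 9, 11}:
k:     0  1  2  3  4  5  6  7  8  9 10 11 12 13 14 15 16 17 18 19 20
g(k):  0  0  0  0  1  1  1  1  0  2  2  2  1  3  3  0  0  2  0  1  1
So g(20) = 1.

1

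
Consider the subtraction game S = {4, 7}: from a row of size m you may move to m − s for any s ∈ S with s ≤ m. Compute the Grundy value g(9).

2

Compute g(0), g(1), … for moves {4, 7}:
k:     0  1  2  3  4  5  6  7  8  9
g(k):  0  0  0  0  1  1  1  1  2  2
So g(9) = 2.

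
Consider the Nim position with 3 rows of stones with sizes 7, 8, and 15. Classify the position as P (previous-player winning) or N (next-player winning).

P-position

Compute the nim-sum pairwise:
7 ⊕ 8 = 15
15 ⊕ 15 = 0
The nim-sum is 0, so this is a P-position: the player to move is in a losing position under optimal play.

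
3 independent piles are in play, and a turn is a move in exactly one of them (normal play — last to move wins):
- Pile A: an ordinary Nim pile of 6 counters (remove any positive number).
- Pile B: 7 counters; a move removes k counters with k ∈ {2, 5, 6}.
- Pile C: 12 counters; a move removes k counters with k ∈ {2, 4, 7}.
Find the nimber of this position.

Pile A is a plain Nim pile of size 6, so its Grundy value is 6.
For pile B, compute g(0), g(1), … with moves {2, 5, 6}:
k:     0  1  2  3  4  5  6  7
g(k):  0  0  1  1  0  2  1  3
So g(7) = 3.
For pile C, compute g(0), g(1), … with moves {2, 4, 7}:
g(0) = mex{} = 0
g(1) = mex{} = 0
g(2) = mex{0} = 1
g(3) = mex{0} = 1
g(4) = mex{0,1} = 2
g(5) = mex{0,1} = 2
g(6) = mex{1,2} = 0
g(7) = mex{0,1,2} = 3
g(8) = mex{0,2} = 1
g(9) = mex{1,2,3} = 0
g(10) = mex{0,1} = 2
g(11) = mex{0,2,3} = 1
g(12) = mex{1,2} = 0
So g(12) = 0.
By the Sprague-Grundy theorem, the Grundy value of a sum of independent games is the XOR of the component values.
Combined value = 6 XOR 3 XOR 0 = 5.

5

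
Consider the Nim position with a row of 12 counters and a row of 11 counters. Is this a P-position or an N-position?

N-position

Bitwise XOR of the heap sizes:
  1100  (12)
  1011  (11)
  ----
  0111  (7)
The nim-sum is 7 ≠ 0, so this is an N-position: the player to move can win.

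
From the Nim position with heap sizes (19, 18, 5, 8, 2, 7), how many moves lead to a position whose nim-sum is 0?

1

Nim-sum: 19 ⊕ 18 ⊕ 5 ⊕ 8 ⊕ 2 ⊕ 7 = 9.
The overall nim-sum is X = 9. A heap of size p has a winning move iff p XOR X < p (reduce it to p XOR X).
  19: 19 XOR 9 = 26 ≥ 19 — no move.
  18: 18 XOR 9 = 27 ≥ 18 — no move.
  5: 5 XOR 9 = 12 ≥ 5 — no move.
  8: 8 XOR 9 = 1 < 8 — winning move (to 1).
  2: 2 XOR 9 = 11 ≥ 2 — no move.
  7: 7 XOR 9 = 14 ≥ 7 — no move.
That gives 1 winning move.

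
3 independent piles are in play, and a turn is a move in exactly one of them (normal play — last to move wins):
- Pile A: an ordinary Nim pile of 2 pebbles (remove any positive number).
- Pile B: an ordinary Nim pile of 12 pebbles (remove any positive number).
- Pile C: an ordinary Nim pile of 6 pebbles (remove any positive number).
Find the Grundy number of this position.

Pile A is a plain Nim pile of size 2, so its Grundy value is 2.
Pile B is a plain Nim pile of size 12, so its Grundy value is 12.
Pile C is a plain Nim pile of size 6, so its Grundy value is 6.
The value of a disjunctive sum is the nim-sum of the parts.
Combined value = 2 ⊕ 12 ⊕ 6 = 8.

8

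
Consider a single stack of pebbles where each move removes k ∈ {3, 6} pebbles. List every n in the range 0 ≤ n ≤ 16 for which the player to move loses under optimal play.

0, 1, 2, 9, 10, 11

Build the Grundy sequence with g(k) = mex{g(k−s) : s ∈ {3, 6}, s ≤ k}:
k:     0  1  2  3  4  5  6  7  8  9 10 11 12 13 14 15 16
g(k):  0  0  0  1  1  1  2  2  2  0  0  0  1  1  1  2  2
The P-positions (g = 0) in 0..16 are 0, 1, 2, 9, 10, 11.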